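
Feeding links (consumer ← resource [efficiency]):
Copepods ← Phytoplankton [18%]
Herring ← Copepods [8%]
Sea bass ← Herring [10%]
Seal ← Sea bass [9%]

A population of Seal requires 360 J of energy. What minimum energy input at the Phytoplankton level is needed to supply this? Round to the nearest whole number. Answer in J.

2777778 J

Cumulative transfer efficiency: 0.18 × 0.08 × 0.1 × 0.09 = 0.0001296
Phytoplankton energy = 360 / 0.0001296 = 2777778 J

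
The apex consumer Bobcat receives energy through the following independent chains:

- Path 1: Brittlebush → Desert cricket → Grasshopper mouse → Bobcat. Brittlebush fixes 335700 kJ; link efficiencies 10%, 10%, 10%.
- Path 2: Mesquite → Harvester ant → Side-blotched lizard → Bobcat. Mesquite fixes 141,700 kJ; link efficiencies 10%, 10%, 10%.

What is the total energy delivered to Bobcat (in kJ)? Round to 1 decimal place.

Path 1: 335700 × 0.1 × 0.1 × 0.1 = 335.7 kJ
Path 2: 141700 × 0.1 × 0.1 × 0.1 = 141.7 kJ
Total at Bobcat: 335.7 + 141.7 = 477.4 kJ

477.4 kJ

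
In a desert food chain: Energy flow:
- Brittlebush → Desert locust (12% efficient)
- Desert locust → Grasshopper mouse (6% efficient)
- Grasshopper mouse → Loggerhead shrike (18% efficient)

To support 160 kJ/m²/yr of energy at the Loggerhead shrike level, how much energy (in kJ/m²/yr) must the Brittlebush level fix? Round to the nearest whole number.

123457 kJ/m²/yr

Cumulative transfer efficiency: 0.12 × 0.06 × 0.18 = 0.001296
Brittlebush energy = 160 / 0.001296 = 123457 kJ/m²/yr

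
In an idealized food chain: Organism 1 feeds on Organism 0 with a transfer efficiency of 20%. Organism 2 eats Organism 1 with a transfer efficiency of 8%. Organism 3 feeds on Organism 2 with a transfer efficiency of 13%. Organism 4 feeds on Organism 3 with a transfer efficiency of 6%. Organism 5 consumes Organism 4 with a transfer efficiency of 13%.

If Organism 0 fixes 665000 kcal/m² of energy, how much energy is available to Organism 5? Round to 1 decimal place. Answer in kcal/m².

Organism 1: 665000 × 0.2 = 133000 kcal/m²
Organism 2: 133000 × 0.08 = 10640 kcal/m²
Organism 3: 10640 × 0.13 = 1383.2 kcal/m²
Organism 4: 1383.2 × 0.06 = 82.992 kcal/m²
Organism 5: 82.992 × 0.13 = 10.78896 kcal/m²

10.8 kcal/m²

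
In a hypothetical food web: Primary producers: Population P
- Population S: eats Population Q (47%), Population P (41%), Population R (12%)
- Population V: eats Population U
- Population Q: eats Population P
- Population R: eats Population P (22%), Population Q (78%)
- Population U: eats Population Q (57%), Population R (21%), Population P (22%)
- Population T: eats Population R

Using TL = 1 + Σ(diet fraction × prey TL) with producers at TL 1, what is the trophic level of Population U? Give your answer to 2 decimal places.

2.94

Population Q: 1 + 1 = 2
Population R: 1 + (0.22×1 + 0.78×2) = 2.78
Population S: 1 + (0.47×2 + 0.41×1 + 0.12×2.78) = 2.6836
Population T: 1 + 2.78 = 3.78
Population U: 1 + (0.57×2 + 0.21×2.78 + 0.22×1) = 2.9438
Population V: 1 + 2.9438 = 3.9438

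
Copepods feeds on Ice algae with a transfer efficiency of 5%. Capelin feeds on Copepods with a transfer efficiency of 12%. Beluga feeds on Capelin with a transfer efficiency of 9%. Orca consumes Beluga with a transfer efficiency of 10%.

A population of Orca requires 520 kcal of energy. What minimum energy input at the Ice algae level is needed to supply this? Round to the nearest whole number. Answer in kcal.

9629630 kcal

Cumulative transfer efficiency: 0.05 × 0.12 × 0.09 × 0.1 = 0.000054
Ice algae energy = 520 / 0.000054 = 9629630 kcal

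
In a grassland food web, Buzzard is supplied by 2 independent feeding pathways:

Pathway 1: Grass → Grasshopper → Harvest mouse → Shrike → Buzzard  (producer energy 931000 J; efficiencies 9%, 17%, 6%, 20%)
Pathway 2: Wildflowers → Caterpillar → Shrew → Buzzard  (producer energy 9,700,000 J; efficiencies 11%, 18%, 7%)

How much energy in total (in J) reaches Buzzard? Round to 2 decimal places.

Pathway 1: 931000 × 0.09 × 0.17 × 0.06 × 0.2 = 170.9316 J
Pathway 2: 9700000 × 0.11 × 0.18 × 0.07 = 13444.2 J
Total at Buzzard: 170.9316 + 13444.2 = 13615.1316 J

13615.13 J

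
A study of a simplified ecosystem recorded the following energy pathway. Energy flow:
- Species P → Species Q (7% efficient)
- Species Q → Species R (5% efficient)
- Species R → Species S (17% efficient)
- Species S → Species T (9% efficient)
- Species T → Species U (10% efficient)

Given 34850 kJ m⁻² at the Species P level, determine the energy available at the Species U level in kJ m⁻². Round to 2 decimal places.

0.19 kJ m⁻²

Species Q: 34850 × 0.07 = 2439.5 kJ m⁻²
Species R: 2439.5 × 0.05 = 121.975 kJ m⁻²
Species S: 121.975 × 0.17 = 20.73575 kJ m⁻²
Species T: 20.73575 × 0.09 = 1.8662175 kJ m⁻²
Species U: 1.8662175 × 0.1 = 0.18662175 kJ m⁻²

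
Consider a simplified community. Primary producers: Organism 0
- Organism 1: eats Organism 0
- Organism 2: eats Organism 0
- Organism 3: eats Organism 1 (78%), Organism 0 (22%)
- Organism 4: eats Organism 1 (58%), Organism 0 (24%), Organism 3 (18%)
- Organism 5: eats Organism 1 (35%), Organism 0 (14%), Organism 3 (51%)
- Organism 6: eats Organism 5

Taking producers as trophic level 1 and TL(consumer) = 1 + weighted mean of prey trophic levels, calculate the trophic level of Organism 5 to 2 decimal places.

Organism 1: 1 + 1 = 2
Organism 2: 1 + 1 = 2
Organism 3: 1 + (0.78×2 + 0.22×1) = 2.78
Organism 4: 1 + (0.58×2 + 0.24×1 + 0.18×2.78) = 2.9004
Organism 5: 1 + (0.35×2 + 0.14×1 + 0.51×2.78) = 3.2578
Organism 6: 1 + 3.2578 = 4.2578

3.26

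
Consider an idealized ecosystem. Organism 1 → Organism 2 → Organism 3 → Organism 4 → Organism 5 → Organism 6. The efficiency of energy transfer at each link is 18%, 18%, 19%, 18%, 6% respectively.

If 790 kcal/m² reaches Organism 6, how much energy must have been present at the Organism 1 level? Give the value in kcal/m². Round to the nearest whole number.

11882415 kcal/m²

Cumulative transfer efficiency: 0.18 × 0.18 × 0.19 × 0.18 × 0.06 = 0.0000664848
Organism 1 energy = 790 / 0.0000664848 = 11882415 kcal/m²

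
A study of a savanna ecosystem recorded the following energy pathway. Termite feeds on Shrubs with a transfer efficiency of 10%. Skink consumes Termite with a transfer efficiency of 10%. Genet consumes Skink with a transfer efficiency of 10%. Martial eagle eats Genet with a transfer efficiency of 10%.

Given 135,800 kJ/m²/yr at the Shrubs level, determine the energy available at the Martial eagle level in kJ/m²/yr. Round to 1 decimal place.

Termite: 135800 × 0.1 = 13580 kJ/m²/yr
Skink: 13580 × 0.1 = 1358 kJ/m²/yr
Genet: 1358 × 0.1 = 135.8 kJ/m²/yr
Martial eagle: 135.8 × 0.1 = 13.58 kJ/m²/yr

13.6 kJ/m²/yr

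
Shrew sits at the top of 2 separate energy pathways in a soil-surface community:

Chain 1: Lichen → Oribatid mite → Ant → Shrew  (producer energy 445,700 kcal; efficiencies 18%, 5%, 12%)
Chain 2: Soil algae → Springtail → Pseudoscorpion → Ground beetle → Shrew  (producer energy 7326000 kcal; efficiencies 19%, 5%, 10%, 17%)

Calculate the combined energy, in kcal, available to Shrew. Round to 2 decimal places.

Chain 1: 445700 × 0.18 × 0.05 × 0.12 = 481.356 kcal
Chain 2: 7326000 × 0.19 × 0.05 × 0.1 × 0.17 = 1183.149 kcal
Total at Shrew: 481.356 + 1183.149 = 1664.505 kcal

1664.51 kcal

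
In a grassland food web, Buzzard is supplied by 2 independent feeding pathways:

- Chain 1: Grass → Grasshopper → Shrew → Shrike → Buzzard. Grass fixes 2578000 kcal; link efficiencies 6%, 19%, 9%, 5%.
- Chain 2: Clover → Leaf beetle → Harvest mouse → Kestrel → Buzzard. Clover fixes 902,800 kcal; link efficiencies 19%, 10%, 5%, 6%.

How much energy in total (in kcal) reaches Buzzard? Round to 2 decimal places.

183.71 kcal

Chain 1: 2578000 × 0.06 × 0.19 × 0.09 × 0.05 = 132.2514 kcal
Chain 2: 902800 × 0.19 × 0.1 × 0.05 × 0.06 = 51.4596 kcal
Total at Buzzard: 132.2514 + 51.4596 = 183.711 kcal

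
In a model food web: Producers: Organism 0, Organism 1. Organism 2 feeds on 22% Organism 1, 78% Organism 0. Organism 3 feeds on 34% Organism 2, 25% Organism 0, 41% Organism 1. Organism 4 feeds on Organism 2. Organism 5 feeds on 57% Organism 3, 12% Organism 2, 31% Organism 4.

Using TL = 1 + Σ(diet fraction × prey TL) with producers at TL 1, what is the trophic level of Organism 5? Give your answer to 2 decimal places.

Organism 2: 1 + (0.22×1 + 0.78×1) = 2
Organism 3: 1 + (0.34×2 + 0.25×1 + 0.41×1) = 2.34
Organism 4: 1 + 2 = 3
Organism 5: 1 + (0.57×2.34 + 0.12×2 + 0.31×3) = 3.5038

3.50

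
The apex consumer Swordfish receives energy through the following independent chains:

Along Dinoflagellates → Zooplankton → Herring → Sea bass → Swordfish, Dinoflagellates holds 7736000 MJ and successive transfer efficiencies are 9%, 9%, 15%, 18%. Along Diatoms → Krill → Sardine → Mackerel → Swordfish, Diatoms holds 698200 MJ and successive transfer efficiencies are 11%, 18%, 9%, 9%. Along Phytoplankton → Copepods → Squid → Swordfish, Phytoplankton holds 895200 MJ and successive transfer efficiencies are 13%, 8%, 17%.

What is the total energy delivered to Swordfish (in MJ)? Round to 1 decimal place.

3386.6 MJ

Via Dinoflagellates: 7736000 × 0.09 × 0.09 × 0.15 × 0.18 = 1691.8632 MJ
Via Diatoms: 698200 × 0.11 × 0.18 × 0.09 × 0.09 = 111.977316 MJ
Via Phytoplankton: 895200 × 0.13 × 0.08 × 0.17 = 1582.7136 MJ
Total at Swordfish: 1691.8632 + 111.977316 + 1582.7136 = 3386.554116 MJ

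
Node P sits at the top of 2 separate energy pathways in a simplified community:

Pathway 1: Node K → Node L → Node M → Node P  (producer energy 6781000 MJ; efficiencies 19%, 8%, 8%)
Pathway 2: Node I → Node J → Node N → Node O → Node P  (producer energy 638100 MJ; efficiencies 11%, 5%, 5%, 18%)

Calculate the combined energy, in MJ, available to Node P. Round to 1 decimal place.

8277.3 MJ

Pathway 1: 6781000 × 0.19 × 0.08 × 0.08 = 8245.696 MJ
Pathway 2: 638100 × 0.11 × 0.05 × 0.05 × 0.18 = 31.58595 MJ
Total at Node P: 8245.696 + 31.58595 = 8277.28195 MJ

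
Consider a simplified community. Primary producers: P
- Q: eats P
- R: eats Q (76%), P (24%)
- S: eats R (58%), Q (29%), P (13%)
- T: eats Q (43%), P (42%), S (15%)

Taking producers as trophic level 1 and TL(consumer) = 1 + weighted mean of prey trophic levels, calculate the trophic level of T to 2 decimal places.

Q: 1 + 1 = 2
R: 1 + (0.76×2 + 0.24×1) = 2.76
S: 1 + (0.58×2.76 + 0.29×2 + 0.13×1) = 3.3108
T: 1 + (0.43×2 + 0.42×1 + 0.15×3.3108) = 2.77662

2.78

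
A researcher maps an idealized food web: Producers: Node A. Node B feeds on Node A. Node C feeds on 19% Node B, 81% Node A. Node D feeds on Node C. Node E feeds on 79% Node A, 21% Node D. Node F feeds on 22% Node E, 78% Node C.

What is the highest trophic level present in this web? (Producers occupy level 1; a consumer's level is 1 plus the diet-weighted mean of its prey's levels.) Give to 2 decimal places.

3.25

Node B: 1 + 1 = 2
Node C: 1 + (0.19×2 + 0.81×1) = 2.19
Node D: 1 + 2.19 = 3.19
Node E: 1 + (0.79×1 + 0.21×3.19) = 2.4599
Node F: 1 + (0.22×2.4599 + 0.78×2.19) = 3.249378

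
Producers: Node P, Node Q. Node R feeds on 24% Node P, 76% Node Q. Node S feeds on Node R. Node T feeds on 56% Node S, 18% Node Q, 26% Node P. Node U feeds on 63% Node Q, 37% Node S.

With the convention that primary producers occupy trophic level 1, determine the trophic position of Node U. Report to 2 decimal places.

2.74

Node R: 1 + (0.24×1 + 0.76×1) = 2
Node S: 1 + 2 = 3
Node T: 1 + (0.56×3 + 0.18×1 + 0.26×1) = 3.12
Node U: 1 + (0.63×1 + 0.37×3) = 2.74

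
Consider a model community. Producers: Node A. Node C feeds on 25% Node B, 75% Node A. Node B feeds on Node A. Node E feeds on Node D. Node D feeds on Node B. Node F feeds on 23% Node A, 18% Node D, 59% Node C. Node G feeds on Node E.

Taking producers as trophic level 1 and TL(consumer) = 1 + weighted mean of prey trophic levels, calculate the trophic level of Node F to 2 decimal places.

Node B: 1 + 1 = 2
Node C: 1 + (0.25×2 + 0.75×1) = 2.25
Node D: 1 + 2 = 3
Node E: 1 + 3 = 4
Node F: 1 + (0.23×1 + 0.18×3 + 0.59×2.25) = 3.0975
Node G: 1 + 4 = 5

3.10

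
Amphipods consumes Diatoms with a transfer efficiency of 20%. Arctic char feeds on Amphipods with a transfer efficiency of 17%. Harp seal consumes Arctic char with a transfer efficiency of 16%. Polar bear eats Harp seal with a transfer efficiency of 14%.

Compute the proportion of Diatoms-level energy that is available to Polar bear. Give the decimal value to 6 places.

Product of link efficiencies: 0.2 × 0.17 × 0.16 × 0.14 = 0.0007616

0.000762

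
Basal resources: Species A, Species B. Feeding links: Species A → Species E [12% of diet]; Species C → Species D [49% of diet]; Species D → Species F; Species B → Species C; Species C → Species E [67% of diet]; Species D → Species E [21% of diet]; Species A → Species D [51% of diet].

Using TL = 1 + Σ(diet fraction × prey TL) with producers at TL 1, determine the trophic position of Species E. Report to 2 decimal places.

2.98

Species C: 1 + 1 = 2
Species D: 1 + (0.51×1 + 0.49×2) = 2.49
Species E: 1 + (0.12×1 + 0.21×2.49 + 0.67×2) = 2.9829
Species F: 1 + 2.49 = 3.49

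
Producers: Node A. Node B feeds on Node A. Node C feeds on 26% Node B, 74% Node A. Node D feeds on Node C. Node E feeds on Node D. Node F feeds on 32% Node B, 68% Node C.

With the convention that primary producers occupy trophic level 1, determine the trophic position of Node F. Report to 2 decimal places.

3.18

Node B: 1 + 1 = 2
Node C: 1 + (0.26×2 + 0.74×1) = 2.26
Node D: 1 + 2.26 = 3.26
Node E: 1 + 3.26 = 4.26
Node F: 1 + (0.32×2 + 0.68×2.26) = 3.1768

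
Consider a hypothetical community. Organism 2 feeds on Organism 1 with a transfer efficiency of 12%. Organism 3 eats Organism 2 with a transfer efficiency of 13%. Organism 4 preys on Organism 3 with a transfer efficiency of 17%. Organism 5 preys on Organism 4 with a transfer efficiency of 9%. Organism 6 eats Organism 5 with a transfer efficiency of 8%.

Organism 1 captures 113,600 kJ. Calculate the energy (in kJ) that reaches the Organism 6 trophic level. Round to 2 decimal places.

Organism 2: 113600 × 0.12 = 13632 kJ
Organism 3: 13632 × 0.13 = 1772.16 kJ
Organism 4: 1772.16 × 0.17 = 301.2672 kJ
Organism 5: 301.2672 × 0.09 = 27.114048 kJ
Organism 6: 27.114048 × 0.08 = 2.16912384 kJ

2.17 kJ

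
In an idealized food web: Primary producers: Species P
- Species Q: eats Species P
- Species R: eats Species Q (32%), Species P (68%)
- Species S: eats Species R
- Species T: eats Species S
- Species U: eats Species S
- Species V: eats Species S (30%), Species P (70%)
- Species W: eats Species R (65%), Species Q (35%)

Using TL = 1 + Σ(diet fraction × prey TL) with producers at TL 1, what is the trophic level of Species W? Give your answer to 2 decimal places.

3.21

Species Q: 1 + 1 = 2
Species R: 1 + (0.32×2 + 0.68×1) = 2.32
Species S: 1 + 2.32 = 3.32
Species T: 1 + 3.32 = 4.32
Species U: 1 + 3.32 = 4.32
Species V: 1 + (0.3×3.32 + 0.7×1) = 2.696
Species W: 1 + (0.65×2.32 + 0.35×2) = 3.208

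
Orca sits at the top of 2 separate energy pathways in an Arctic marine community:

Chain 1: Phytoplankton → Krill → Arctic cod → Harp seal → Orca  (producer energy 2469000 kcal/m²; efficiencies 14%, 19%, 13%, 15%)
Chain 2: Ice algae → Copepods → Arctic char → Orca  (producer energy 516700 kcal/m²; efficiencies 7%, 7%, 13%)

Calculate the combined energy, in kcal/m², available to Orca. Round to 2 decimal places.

1609.81 kcal/m²

Chain 1: 2469000 × 0.14 × 0.19 × 0.13 × 0.15 = 1280.6703 kcal/m²
Chain 2: 516700 × 0.07 × 0.07 × 0.13 = 329.1379 kcal/m²
Total at Orca: 1280.6703 + 329.1379 = 1609.8082 kcal/m²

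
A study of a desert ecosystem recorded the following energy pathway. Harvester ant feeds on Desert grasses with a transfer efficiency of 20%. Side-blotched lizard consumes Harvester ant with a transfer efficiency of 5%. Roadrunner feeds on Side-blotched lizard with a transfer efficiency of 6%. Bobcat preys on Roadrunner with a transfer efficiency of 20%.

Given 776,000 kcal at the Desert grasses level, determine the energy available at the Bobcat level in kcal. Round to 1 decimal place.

93.1 kcal

Harvester ant: 776000 × 0.2 = 155200 kcal
Side-blotched lizard: 155200 × 0.05 = 7760 kcal
Roadrunner: 7760 × 0.06 = 465.6 kcal
Bobcat: 465.6 × 0.2 = 93.12 kcal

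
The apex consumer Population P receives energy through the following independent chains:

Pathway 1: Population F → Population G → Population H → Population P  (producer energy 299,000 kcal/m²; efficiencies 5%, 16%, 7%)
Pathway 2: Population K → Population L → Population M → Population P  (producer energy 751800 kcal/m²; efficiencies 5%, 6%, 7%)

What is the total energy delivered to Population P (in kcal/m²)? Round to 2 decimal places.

325.32 kcal/m²

Pathway 1: 299000 × 0.05 × 0.16 × 0.07 = 167.44 kcal/m²
Pathway 2: 751800 × 0.05 × 0.06 × 0.07 = 157.878 kcal/m²
Total at Population P: 167.44 + 157.878 = 325.318 kcal/m²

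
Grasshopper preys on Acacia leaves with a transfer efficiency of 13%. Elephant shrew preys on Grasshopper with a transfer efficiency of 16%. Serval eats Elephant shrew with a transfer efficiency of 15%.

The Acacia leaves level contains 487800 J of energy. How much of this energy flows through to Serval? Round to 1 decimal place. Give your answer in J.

1521.9 J

Grasshopper: 487800 × 0.13 = 63414 J
Elephant shrew: 63414 × 0.16 = 10146.24 J
Serval: 10146.24 × 0.15 = 1521.936 J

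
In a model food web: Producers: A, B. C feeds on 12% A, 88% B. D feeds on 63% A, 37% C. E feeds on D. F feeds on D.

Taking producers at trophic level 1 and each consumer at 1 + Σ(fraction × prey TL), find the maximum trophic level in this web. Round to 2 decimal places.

C: 1 + (0.12×1 + 0.88×1) = 2
D: 1 + (0.63×1 + 0.37×2) = 2.37
E: 1 + 2.37 = 3.37
F: 1 + 2.37 = 3.37

3.37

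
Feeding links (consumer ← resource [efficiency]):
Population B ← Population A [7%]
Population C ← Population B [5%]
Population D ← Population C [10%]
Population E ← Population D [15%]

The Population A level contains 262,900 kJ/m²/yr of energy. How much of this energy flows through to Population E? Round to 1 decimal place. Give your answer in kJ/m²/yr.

13.8 kJ/m²/yr

Population B: 262900 × 0.07 = 18403 kJ/m²/yr
Population C: 18403 × 0.05 = 920.15 kJ/m²/yr
Population D: 920.15 × 0.1 = 92.015 kJ/m²/yr
Population E: 92.015 × 0.15 = 13.80225 kJ/m²/yr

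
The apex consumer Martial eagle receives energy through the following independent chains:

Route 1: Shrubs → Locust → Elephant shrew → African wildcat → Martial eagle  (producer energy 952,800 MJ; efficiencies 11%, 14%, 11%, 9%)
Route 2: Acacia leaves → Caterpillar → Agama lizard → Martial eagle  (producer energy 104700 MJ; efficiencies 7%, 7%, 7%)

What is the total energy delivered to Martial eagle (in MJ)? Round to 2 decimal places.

Route 1: 952800 × 0.11 × 0.14 × 0.11 × 0.09 = 145.263888 MJ
Route 2: 104700 × 0.07 × 0.07 × 0.07 = 35.9121 MJ
Total at Martial eagle: 145.263888 + 35.9121 = 181.175988 MJ

181.18 MJ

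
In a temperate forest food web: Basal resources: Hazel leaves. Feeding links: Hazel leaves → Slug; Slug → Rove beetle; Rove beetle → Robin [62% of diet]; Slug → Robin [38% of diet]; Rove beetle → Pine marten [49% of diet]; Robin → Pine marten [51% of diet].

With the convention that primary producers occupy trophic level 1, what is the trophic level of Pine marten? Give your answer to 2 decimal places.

4.32

Slug: 1 + 1 = 2
Rove beetle: 1 + 2 = 3
Robin: 1 + (0.62×3 + 0.38×2) = 3.62
Pine marten: 1 + (0.49×3 + 0.51×3.62) = 4.3162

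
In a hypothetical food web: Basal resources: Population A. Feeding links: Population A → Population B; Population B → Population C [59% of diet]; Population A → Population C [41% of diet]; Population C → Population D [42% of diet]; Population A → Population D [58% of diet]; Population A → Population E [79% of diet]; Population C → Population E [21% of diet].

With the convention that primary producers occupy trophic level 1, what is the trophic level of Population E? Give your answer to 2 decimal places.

Population B: 1 + 1 = 2
Population C: 1 + (0.59×2 + 0.41×1) = 2.59
Population D: 1 + (0.42×2.59 + 0.58×1) = 2.6678
Population E: 1 + (0.79×1 + 0.21×2.59) = 2.3339

2.33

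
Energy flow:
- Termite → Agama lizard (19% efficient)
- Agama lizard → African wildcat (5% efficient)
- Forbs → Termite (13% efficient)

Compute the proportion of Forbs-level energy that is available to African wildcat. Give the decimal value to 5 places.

Product of link efficiencies: 0.13 × 0.19 × 0.05 = 0.001235

0.00124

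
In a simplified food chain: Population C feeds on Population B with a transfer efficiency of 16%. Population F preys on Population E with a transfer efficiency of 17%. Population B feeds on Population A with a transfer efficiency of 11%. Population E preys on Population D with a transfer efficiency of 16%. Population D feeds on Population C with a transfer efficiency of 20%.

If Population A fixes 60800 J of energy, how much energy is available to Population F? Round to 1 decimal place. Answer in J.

Population B: 60800 × 0.11 = 6688 J
Population C: 6688 × 0.16 = 1070.08 J
Population D: 1070.08 × 0.2 = 214.016 J
Population E: 214.016 × 0.16 = 34.24256 J
Population F: 34.24256 × 0.17 = 5.8212352 J

5.8 J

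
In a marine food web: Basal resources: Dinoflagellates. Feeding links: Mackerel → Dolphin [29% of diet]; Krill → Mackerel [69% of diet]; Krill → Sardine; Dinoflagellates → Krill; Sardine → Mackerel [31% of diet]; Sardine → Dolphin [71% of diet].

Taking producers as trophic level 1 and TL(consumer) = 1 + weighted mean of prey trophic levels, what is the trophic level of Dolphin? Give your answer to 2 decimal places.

4.09

Krill: 1 + 1 = 2
Sardine: 1 + 2 = 3
Mackerel: 1 + (0.69×2 + 0.31×3) = 3.31
Dolphin: 1 + (0.71×3 + 0.29×3.31) = 4.0899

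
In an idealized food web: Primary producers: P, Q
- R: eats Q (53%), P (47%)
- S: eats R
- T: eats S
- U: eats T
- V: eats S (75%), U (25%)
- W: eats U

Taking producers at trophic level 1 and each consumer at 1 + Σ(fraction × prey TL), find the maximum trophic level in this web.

R: 1 + (0.53×1 + 0.47×1) = 2
S: 1 + 2 = 3
T: 1 + 3 = 4
U: 1 + 4 = 5
V: 1 + (0.75×3 + 0.25×5) = 4.5
W: 1 + 5 = 6

6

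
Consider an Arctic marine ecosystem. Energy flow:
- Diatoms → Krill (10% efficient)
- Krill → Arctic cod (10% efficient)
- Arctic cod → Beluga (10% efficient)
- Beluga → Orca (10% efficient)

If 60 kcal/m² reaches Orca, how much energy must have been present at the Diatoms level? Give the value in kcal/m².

600000 kcal/m²

Cumulative transfer efficiency: 0.1 × 0.1 × 0.1 × 0.1 = 0.0001
Diatoms energy = 60 / 0.0001 = 600000 kcal/m²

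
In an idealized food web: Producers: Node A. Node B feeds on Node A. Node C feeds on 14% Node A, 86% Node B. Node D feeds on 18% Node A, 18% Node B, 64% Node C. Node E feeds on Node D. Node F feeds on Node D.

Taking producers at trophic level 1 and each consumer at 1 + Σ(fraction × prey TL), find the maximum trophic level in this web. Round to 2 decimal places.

Node B: 1 + 1 = 2
Node C: 1 + (0.14×1 + 0.86×2) = 2.86
Node D: 1 + (0.18×1 + 0.18×2 + 0.64×2.86) = 3.3704
Node E: 1 + 3.3704 = 4.3704
Node F: 1 + 3.3704 = 4.3704

4.37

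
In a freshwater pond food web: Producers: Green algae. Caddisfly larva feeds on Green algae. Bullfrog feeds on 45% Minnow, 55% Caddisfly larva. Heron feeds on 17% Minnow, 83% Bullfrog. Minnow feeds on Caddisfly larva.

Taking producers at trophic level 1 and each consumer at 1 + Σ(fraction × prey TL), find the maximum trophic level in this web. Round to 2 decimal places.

4.37

Caddisfly larva: 1 + 1 = 2
Minnow: 1 + 2 = 3
Bullfrog: 1 + (0.45×3 + 0.55×2) = 3.45
Heron: 1 + (0.17×3 + 0.83×3.45) = 4.3735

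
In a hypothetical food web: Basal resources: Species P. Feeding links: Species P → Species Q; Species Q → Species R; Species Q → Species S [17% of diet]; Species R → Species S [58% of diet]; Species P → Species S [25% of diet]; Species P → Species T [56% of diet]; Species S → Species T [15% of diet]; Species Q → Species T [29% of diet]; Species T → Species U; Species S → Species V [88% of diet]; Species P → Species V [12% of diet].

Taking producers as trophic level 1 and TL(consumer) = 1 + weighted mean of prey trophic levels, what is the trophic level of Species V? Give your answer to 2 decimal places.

4.05

Species Q: 1 + 1 = 2
Species R: 1 + 2 = 3
Species S: 1 + (0.17×2 + 0.58×3 + 0.25×1) = 3.33
Species T: 1 + (0.56×1 + 0.15×3.33 + 0.29×2) = 2.6395
Species U: 1 + 2.6395 = 3.6395
Species V: 1 + (0.88×3.33 + 0.12×1) = 4.0504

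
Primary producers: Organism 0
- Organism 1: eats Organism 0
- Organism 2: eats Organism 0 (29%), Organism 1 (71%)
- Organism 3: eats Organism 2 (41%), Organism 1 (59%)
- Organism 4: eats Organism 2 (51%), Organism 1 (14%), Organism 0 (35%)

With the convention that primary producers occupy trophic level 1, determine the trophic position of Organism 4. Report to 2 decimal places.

Organism 1: 1 + 1 = 2
Organism 2: 1 + (0.29×1 + 0.71×2) = 2.71
Organism 3: 1 + (0.41×2.71 + 0.59×2) = 3.2911
Organism 4: 1 + (0.51×2.71 + 0.14×2 + 0.35×1) = 3.0121

3.01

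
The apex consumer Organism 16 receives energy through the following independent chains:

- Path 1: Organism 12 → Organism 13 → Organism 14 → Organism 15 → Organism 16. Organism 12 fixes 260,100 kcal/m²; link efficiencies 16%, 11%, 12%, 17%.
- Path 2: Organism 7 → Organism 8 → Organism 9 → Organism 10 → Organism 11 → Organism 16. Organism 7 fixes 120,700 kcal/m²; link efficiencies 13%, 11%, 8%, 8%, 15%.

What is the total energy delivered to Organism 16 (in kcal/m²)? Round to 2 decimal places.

Path 1: 260100 × 0.16 × 0.11 × 0.12 × 0.17 = 93.386304 kcal/m²
Path 2: 120700 × 0.13 × 0.11 × 0.08 × 0.08 × 0.15 = 1.6569696 kcal/m²
Total at Organism 16: 93.386304 + 1.6569696 = 95.0432736 kcal/m²

95.04 kcal/m²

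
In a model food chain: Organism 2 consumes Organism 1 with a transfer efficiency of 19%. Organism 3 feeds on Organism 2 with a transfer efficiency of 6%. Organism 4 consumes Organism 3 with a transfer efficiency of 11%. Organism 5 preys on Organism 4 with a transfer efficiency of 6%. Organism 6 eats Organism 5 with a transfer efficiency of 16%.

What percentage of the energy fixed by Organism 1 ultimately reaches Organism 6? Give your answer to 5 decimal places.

Product of link efficiencies: 0.19 × 0.06 × 0.11 × 0.06 × 0.16 = 0.0000120384
As a percentage: 0.0000120384 × 100 = 0.00120%

0.00120%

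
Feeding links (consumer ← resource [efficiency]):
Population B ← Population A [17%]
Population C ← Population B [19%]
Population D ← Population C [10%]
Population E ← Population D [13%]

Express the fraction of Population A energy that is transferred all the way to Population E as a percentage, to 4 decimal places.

0.0420%

Product of link efficiencies: 0.17 × 0.19 × 0.1 × 0.13 = 0.0004199
As a percentage: 0.0004199 × 100 = 0.0420%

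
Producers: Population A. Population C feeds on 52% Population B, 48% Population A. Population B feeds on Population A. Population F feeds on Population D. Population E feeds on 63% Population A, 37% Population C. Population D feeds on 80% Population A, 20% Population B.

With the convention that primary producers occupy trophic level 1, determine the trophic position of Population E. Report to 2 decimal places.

2.56

Population B: 1 + 1 = 2
Population C: 1 + (0.52×2 + 0.48×1) = 2.52
Population D: 1 + (0.8×1 + 0.2×2) = 2.2
Population E: 1 + (0.63×1 + 0.37×2.52) = 2.5624
Population F: 1 + 2.2 = 3.2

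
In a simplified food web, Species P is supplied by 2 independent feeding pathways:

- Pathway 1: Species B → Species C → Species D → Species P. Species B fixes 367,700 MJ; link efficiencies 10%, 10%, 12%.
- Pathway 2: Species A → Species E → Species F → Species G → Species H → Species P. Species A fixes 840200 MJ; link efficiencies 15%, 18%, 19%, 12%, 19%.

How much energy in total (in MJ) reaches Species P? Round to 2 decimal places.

539.51 MJ

Pathway 1: 367700 × 0.1 × 0.1 × 0.12 = 441.24 MJ
Pathway 2: 840200 × 0.15 × 0.18 × 0.19 × 0.12 × 0.19 = 98.2731528 MJ
Total at Species P: 441.24 + 98.2731528 = 539.5131528 MJ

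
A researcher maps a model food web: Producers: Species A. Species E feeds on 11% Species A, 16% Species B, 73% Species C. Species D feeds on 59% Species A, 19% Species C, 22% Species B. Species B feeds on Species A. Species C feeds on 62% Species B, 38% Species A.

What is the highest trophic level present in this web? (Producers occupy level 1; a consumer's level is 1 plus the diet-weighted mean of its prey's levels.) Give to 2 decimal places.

3.34

Species B: 1 + 1 = 2
Species C: 1 + (0.62×2 + 0.38×1) = 2.62
Species D: 1 + (0.59×1 + 0.19×2.62 + 0.22×2) = 2.5278
Species E: 1 + (0.11×1 + 0.16×2 + 0.73×2.62) = 3.3426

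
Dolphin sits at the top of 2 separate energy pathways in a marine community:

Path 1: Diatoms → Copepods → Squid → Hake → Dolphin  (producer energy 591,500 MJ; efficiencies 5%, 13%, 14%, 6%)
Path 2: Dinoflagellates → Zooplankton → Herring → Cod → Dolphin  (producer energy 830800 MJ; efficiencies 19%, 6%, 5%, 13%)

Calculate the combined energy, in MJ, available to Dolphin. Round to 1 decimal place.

93.9 MJ

Path 1: 591500 × 0.05 × 0.13 × 0.14 × 0.06 = 32.2959 MJ
Path 2: 830800 × 0.19 × 0.06 × 0.05 × 0.13 = 61.56228 MJ
Total at Dolphin: 32.2959 + 61.56228 = 93.85818 MJ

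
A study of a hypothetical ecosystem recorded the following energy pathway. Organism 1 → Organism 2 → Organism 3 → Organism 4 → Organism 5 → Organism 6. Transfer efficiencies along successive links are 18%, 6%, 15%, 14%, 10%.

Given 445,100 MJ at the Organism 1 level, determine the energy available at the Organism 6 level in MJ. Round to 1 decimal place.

Organism 2: 445100 × 0.18 = 80118 MJ
Organism 3: 80118 × 0.06 = 4807.08 MJ
Organism 4: 4807.08 × 0.15 = 721.062 MJ
Organism 5: 721.062 × 0.14 = 100.94868 MJ
Organism 6: 100.94868 × 0.1 = 10.094868 MJ

10.1 MJ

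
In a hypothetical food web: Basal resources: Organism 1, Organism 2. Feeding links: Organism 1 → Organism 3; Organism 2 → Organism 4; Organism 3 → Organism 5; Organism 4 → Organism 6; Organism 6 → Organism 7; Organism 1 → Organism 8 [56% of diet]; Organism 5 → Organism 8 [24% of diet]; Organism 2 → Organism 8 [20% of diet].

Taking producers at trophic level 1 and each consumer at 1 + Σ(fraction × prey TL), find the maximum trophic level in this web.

4

Organism 3: 1 + 1 = 2
Organism 4: 1 + 1 = 2
Organism 5: 1 + 2 = 3
Organism 6: 1 + 2 = 3
Organism 7: 1 + 3 = 4
Organism 8: 1 + (0.56×1 + 0.24×3 + 0.2×1) = 2.48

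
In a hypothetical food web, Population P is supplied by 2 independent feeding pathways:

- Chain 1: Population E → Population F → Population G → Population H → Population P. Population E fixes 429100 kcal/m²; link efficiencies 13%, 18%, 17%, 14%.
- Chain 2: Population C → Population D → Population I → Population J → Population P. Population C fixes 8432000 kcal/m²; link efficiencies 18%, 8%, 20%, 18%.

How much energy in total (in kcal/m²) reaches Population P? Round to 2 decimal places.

Chain 1: 429100 × 0.13 × 0.18 × 0.17 × 0.14 = 238.974372 kcal/m²
Chain 2: 8432000 × 0.18 × 0.08 × 0.2 × 0.18 = 4371.1488 kcal/m²
Total at Population P: 238.974372 + 4371.1488 = 4610.123172 kcal/m²

4610.12 kcal/m²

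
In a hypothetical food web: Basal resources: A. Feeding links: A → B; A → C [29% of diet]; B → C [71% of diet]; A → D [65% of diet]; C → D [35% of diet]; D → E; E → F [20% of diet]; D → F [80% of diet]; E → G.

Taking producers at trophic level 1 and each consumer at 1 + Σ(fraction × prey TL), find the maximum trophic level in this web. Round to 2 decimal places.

4.60

B: 1 + 1 = 2
C: 1 + (0.29×1 + 0.71×2) = 2.71
D: 1 + (0.65×1 + 0.35×2.71) = 2.5985
E: 1 + 2.5985 = 3.5985
F: 1 + (0.2×3.5985 + 0.8×2.5985) = 3.7985
G: 1 + 3.5985 = 4.5985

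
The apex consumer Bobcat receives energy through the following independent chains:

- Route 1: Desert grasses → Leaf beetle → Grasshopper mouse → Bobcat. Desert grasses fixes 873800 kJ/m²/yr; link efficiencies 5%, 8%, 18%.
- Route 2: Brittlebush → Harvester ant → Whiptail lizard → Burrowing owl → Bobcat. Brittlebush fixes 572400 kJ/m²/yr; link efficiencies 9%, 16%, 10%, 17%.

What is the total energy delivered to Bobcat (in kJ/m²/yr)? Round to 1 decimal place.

Route 1: 873800 × 0.05 × 0.08 × 0.18 = 629.136 kJ/m²/yr
Route 2: 572400 × 0.09 × 0.16 × 0.1 × 0.17 = 140.12352 kJ/m²/yr
Total at Bobcat: 629.136 + 140.12352 = 769.25952 kJ/m²/yr

769.3 kJ/m²/yr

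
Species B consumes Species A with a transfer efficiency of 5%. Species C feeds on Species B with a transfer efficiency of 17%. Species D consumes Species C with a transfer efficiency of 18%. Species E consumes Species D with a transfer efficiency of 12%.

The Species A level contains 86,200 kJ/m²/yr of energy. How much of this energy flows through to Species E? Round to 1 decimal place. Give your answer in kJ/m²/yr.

15.8 kJ/m²/yr

Species B: 86200 × 0.05 = 4310 kJ/m²/yr
Species C: 4310 × 0.17 = 732.7 kJ/m²/yr
Species D: 732.7 × 0.18 = 131.886 kJ/m²/yr
Species E: 131.886 × 0.12 = 15.82632 kJ/m²/yr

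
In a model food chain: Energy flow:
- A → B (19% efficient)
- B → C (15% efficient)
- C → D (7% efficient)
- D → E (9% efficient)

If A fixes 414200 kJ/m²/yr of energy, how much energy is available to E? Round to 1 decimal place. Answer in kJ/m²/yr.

74.4 kJ/m²/yr

B: 414200 × 0.19 = 78698 kJ/m²/yr
C: 78698 × 0.15 = 11804.7 kJ/m²/yr
D: 11804.7 × 0.07 = 826.329 kJ/m²/yr
E: 826.329 × 0.09 = 74.36961 kJ/m²/yr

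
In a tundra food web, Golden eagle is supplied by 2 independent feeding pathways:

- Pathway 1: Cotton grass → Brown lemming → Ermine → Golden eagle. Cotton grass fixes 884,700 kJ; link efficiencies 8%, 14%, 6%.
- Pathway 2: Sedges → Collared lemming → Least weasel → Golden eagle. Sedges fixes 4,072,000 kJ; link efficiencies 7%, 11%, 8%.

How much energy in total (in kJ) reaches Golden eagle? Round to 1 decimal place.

Pathway 1: 884700 × 0.08 × 0.14 × 0.06 = 594.5184 kJ
Pathway 2: 4072000 × 0.07 × 0.11 × 0.08 = 2508.352 kJ
Total at Golden eagle: 594.5184 + 2508.352 = 3102.8704 kJ

3102.9 kJ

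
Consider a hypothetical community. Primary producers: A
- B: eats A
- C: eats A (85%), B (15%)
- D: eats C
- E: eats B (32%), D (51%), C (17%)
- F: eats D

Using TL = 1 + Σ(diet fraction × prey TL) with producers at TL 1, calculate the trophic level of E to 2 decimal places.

3.61

B: 1 + 1 = 2
C: 1 + (0.85×1 + 0.15×2) = 2.15
D: 1 + 2.15 = 3.15
E: 1 + (0.32×2 + 0.51×3.15 + 0.17×2.15) = 3.612
F: 1 + 3.15 = 4.15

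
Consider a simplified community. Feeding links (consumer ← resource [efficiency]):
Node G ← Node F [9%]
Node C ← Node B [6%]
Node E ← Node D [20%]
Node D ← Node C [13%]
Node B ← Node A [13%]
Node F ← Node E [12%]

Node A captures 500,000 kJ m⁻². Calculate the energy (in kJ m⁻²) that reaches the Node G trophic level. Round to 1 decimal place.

1.1 kJ m⁻²

Node B: 500000 × 0.13 = 65000 kJ m⁻²
Node C: 65000 × 0.06 = 3900 kJ m⁻²
Node D: 3900 × 0.13 = 507 kJ m⁻²
Node E: 507 × 0.2 = 101.4 kJ m⁻²
Node F: 101.4 × 0.12 = 12.168 kJ m⁻²
Node G: 12.168 × 0.09 = 1.09512 kJ m⁻²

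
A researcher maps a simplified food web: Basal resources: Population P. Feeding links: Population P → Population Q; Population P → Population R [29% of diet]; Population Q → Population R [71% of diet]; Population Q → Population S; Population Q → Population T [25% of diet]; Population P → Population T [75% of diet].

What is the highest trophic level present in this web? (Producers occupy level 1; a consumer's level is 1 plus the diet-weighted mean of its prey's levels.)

Population Q: 1 + 1 = 2
Population R: 1 + (0.29×1 + 0.71×2) = 2.71
Population S: 1 + 2 = 3
Population T: 1 + (0.25×2 + 0.75×1) = 2.25

3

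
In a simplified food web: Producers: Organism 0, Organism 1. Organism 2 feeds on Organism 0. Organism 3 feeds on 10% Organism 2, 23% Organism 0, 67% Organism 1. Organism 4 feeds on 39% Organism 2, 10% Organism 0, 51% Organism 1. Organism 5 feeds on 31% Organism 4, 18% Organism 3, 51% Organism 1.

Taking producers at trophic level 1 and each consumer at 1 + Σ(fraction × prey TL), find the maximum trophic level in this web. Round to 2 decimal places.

Organism 2: 1 + 1 = 2
Organism 3: 1 + (0.1×2 + 0.23×1 + 0.67×1) = 2.1
Organism 4: 1 + (0.39×2 + 0.1×1 + 0.51×1) = 2.39
Organism 5: 1 + (0.31×2.39 + 0.18×2.1 + 0.51×1) = 2.6289

2.63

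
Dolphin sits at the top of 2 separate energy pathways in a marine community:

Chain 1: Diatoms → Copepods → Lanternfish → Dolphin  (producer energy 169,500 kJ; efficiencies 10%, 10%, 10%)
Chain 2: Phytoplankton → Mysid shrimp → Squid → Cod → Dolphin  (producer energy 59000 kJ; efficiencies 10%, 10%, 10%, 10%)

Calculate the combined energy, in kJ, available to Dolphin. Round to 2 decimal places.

Chain 1: 169500 × 0.1 × 0.1 × 0.1 = 169.5 kJ
Chain 2: 59000 × 0.1 × 0.1 × 0.1 × 0.1 = 5.9 kJ
Total at Dolphin: 169.5 + 5.9 = 175.4 kJ

175.40 kJ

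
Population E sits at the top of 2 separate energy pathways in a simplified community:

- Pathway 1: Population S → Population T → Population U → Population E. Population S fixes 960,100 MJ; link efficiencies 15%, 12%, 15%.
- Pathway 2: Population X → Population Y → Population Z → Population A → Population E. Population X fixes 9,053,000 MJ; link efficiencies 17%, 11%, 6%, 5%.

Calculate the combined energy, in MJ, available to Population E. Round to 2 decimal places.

3100.14 MJ

Pathway 1: 960100 × 0.15 × 0.12 × 0.15 = 2592.27 MJ
Pathway 2: 9053000 × 0.17 × 0.11 × 0.06 × 0.05 = 507.8733 MJ
Total at Population E: 2592.27 + 507.8733 = 3100.1433 MJ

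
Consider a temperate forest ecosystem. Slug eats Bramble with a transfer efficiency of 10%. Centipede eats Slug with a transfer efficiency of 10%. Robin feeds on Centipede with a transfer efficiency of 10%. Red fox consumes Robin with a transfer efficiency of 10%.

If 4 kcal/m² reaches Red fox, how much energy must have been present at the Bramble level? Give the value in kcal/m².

Cumulative transfer efficiency: 0.1 × 0.1 × 0.1 × 0.1 = 0.0001
Bramble energy = 4 / 0.0001 = 40000 kcal/m²

40000 kcal/m²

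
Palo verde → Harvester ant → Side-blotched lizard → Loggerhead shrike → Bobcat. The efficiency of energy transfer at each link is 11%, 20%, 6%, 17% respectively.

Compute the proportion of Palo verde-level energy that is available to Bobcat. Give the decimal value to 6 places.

0.000224

Product of link efficiencies: 0.11 × 0.2 × 0.06 × 0.17 = 0.0002244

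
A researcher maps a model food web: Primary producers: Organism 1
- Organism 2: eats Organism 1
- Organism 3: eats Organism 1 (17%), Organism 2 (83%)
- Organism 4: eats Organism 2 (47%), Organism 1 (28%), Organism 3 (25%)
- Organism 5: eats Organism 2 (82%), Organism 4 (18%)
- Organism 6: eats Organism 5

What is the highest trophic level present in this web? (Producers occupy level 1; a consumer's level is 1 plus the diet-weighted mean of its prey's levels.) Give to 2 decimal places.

Organism 2: 1 + 1 = 2
Organism 3: 1 + (0.17×1 + 0.83×2) = 2.83
Organism 4: 1 + (0.47×2 + 0.28×1 + 0.25×2.83) = 2.9275
Organism 5: 1 + (0.82×2 + 0.18×2.9275) = 3.16695
Organism 6: 1 + 3.16695 = 4.16695

4.17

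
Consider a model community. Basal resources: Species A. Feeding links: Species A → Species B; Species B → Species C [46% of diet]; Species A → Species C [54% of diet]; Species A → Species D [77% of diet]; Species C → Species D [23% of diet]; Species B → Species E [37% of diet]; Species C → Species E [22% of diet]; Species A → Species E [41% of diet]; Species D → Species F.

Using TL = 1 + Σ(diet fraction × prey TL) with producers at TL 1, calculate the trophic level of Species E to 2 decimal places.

2.69

Species B: 1 + 1 = 2
Species C: 1 + (0.46×2 + 0.54×1) = 2.46
Species D: 1 + (0.77×1 + 0.23×2.46) = 2.3358
Species E: 1 + (0.37×2 + 0.22×2.46 + 0.41×1) = 2.6912
Species F: 1 + 2.3358 = 3.3358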